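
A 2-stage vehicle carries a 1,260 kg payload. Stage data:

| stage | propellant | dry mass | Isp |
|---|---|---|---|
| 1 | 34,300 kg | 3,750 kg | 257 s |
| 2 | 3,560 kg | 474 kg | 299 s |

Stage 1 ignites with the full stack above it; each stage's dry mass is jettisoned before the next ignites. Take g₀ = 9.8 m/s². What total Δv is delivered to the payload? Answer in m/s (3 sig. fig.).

Ignition mass of stage 1 = 34,300+3,750 + 3,560+474 + 1,260 = 43,344 kg.
Stage 1: m₀ = 43,344 kg, m_f = 43,344 − 34,300 = 9,044 kg; Δv = 257×9.8×ln(4.793) = 2518.6×1.5671 ≈ 3947 m/s.
Stage 2: m₀ = 5,294 kg, m_f = 5,294 − 3,560 = 1,734 kg; Δv = 299×9.8×ln(3.053) = 2930.2×1.1161 ≈ 3271 m/s.
Total Δv = 3947 + 3271 = 7218 m/s.

Δv ≈ 7220 m/s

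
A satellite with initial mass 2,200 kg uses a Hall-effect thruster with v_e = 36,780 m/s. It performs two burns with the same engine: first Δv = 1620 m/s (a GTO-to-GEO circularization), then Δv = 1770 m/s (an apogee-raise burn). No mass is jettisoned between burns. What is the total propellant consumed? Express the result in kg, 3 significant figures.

After the first burn: m = 2200 × exp(−1620/36780.0) = 2200 × 0.95691 = 2,105.2 kg.
After the second burn: m = 2,105.2 × exp(−1770/36780.0) = 2,105.2 × 0.95302 = 2,006.3 kg.
Total propellant = m₀ − m_final = 2200 − 2,006.3 = 193.7 kg.

total propellant consumed ≈ 194 kg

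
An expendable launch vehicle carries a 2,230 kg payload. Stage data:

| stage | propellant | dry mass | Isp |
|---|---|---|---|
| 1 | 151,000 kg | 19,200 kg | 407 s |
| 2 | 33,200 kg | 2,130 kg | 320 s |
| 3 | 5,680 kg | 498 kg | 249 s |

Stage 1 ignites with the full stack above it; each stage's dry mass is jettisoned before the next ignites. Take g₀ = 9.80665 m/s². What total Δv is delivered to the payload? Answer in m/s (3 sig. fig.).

Ignition mass of stage 1 = 151,000+19,200 + 33,200+2,130 + 5,680+498 + 2,230 = 213,938 kg.
Stage 1: m₀ = 213,938 kg, m_f = 213,938 − 151,000 = 62,938 kg; Δv = 407×9.80665×ln(3.399) = 3991.3×1.2235 ≈ 4884 m/s.
Stage 2: m₀ = 43,738 kg, m_f = 43,738 − 33,200 = 10,538 kg; Δv = 320×9.80665×ln(4.151) = 3138.1×1.4232 ≈ 4466 m/s.
Stage 3: m₀ = 8,408 kg, m_f = 8,408 − 5,680 = 2,728 kg; Δv = 249×9.80665×ln(3.082) = 2441.9×1.1256 ≈ 2749 m/s.
Total Δv = 4884 + 4466 + 2749 = 12099 m/s.

Δv ≈ 12100 m/s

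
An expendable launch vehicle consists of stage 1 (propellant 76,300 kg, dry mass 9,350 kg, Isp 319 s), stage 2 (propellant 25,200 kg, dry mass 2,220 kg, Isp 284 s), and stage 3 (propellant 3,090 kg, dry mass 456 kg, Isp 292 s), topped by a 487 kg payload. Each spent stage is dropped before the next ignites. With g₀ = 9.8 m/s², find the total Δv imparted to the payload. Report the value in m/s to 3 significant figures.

Δv ≈ 12000 m/s

Ignition mass of stage 1 = 76,300+9,350 + 25,200+2,220 + 3,090+456 + 487 = 117,103 kg.
Stage 1: m₀ = 117,103 kg, m_f = 117,103 − 76,300 = 40,803 kg; Δv = 319×9.8×ln(2.87) = 3126.2×1.0543 ≈ 3296 m/s.
Stage 2: m₀ = 31,453 kg, m_f = 31,453 − 25,200 = 6,253 kg; Δv = 284×9.8×ln(5.03) = 2783.2×1.6154 ≈ 4496 m/s.
Stage 3: m₀ = 4,033 kg, m_f = 4,033 − 3,090 = 943 kg; Δv = 292×9.8×ln(4.277) = 2861.6×1.4532 ≈ 4158 m/s.
Total Δv = 3296 + 4496 + 4158 = 11950 m/s.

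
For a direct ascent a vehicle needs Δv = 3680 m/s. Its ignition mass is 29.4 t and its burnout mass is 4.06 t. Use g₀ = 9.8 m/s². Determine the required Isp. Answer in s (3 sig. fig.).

Isp ≈ 190 s

ln(m₀/m_f) = ln(29400/4060) = ln(7.241) = 1.9798.
By the Tsiolkovsky rocket equation, v_e = Δv / ln(m₀/m_f) = 3680 / 1.9798 = 1858.8 m/s.
Isp = v_e / g₀ = 1858.8 / 9.8 = 189.7 s.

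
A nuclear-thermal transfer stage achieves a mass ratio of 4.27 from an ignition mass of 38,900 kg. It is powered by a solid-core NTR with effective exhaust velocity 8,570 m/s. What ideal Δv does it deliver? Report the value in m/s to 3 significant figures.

Using Δv = v_e ln(m₀/m_f): Δv = v_e · ln(4.27) = 8570.0 × 1.4516 ≈ 12440.3 m/s.

Δv ≈ 12400 m/s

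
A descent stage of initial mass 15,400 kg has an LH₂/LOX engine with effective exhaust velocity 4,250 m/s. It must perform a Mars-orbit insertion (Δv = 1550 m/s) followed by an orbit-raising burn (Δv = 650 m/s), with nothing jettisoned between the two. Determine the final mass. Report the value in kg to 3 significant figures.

final mass ≈ 9180 kg

After the first burn: m = 15400 × exp(−1550/4250.0) = 15400 × 0.69440 = 10,693.8 kg.
After the second burn: m = 10,693.8 × exp(−650/4250.0) = 10,693.8 × 0.85818 = 9,177.21 kg.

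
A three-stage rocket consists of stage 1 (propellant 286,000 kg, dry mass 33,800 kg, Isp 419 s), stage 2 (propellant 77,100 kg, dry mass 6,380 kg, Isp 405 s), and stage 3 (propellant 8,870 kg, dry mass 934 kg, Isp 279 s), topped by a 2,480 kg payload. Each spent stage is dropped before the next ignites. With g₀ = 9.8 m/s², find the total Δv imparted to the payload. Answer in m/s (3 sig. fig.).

Δv ≈ 14800 m/s

Ignition mass of stage 1 = 286,000+33,800 + 77,100+6,380 + 8,870+934 + 2,480 = 415,564 kg.
Stage 1: m₀ = 415,564 kg, m_f = 415,564 − 286,000 = 129,564 kg; Δv = 419×9.8×ln(3.207) = 4106.2×1.1655 ≈ 4786 m/s.
Stage 2: m₀ = 95,764 kg, m_f = 95,764 − 77,100 = 18,664 kg; Δv = 405×9.8×ln(5.131) = 3969.0×1.6353 ≈ 6490 m/s.
Stage 3: m₀ = 12,284 kg, m_f = 12,284 − 8,870 = 3,414 kg; Δv = 279×9.8×ln(3.598) = 2734.2×1.2804 ≈ 3501 m/s.
Total Δv = 4786 + 6490 + 3501 = 14777 m/s.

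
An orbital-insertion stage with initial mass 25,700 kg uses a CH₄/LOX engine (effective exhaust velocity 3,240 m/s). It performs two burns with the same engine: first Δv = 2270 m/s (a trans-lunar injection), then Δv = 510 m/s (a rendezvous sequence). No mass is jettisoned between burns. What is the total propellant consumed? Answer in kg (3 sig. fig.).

total propellant consumed ≈ 14800 kg

After the first burn: m = 25700 × exp(−2270/3240.0) = 25700 × 0.49628 = 12,754.4 kg.
After the second burn: m = 12,754.4 × exp(−510/3240.0) = 12,754.4 × 0.85436 = 10,896.8 kg.
Total propellant = m₀ − m_final = 25700 − 10,896.8 = 14,803.2 kg.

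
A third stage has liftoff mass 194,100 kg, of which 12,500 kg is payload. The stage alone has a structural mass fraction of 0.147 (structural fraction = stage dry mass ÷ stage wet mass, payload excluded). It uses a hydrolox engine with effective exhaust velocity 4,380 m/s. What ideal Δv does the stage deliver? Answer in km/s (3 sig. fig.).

Δv ≈ 7.01 km/s

Stage wet mass = m₀ − payload = 194,100 − 12,500 = 181,600 kg.
Stage dry mass = ε × stage wet mass = 0.147 × 181,600 = 26,695.2 kg.
Burnout mass m_f = stage dry + payload = 26,695.2 + 12,500 = 39,195.2 kg.
Using Δv = v_e ln(m₀/m_f): Δv = v_e · ln(194,100/39,195.2) = 4380.0 × ln(4.952) = 4380.0 × 1.5998 ≈ 7007 m/s.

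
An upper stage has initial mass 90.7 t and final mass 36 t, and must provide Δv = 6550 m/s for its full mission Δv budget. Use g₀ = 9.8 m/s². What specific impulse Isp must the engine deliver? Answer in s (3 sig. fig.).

Isp ≈ 723 s

ln(m₀/m_f) = ln(90700/36000) = ln(2.519) = 0.9240.
v_e = Δv / ln(m₀/m_f) = 6550 / 0.9240 = 7088.4 m/s.
Isp = v_e / g₀ = 7088.4 / 9.8 = 723.3 s.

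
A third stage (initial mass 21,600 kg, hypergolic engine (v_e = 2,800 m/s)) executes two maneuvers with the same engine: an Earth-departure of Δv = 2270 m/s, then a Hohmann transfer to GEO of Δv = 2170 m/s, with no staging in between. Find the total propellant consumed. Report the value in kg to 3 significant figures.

After the first burn: m = 21600 × exp(−2270/2800.0) = 21600 × 0.44454 = 9,602.06 kg.
After the second burn: m = 9,602.06 × exp(−2170/2800.0) = 9,602.06 × 0.46070 = 4,423.67 kg.
Total propellant = m₀ − m_final = 21600 − 4,423.67 = 17,176.33 kg.

total propellant consumed ≈ 17200 kg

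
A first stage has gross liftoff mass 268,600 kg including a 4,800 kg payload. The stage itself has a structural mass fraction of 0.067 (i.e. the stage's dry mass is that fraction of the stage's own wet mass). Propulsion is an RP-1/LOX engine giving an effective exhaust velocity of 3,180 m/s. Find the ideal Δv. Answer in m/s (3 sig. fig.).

Stage wet mass = m₀ − payload = 268,600 − 4,800 = 263,800 kg.
Stage dry mass = ε × stage wet mass = 0.067 × 263,800 = 17,674.6 kg.
Burnout mass m_f = stage dry + payload = 17,674.6 + 4,800 = 22,474.6 kg.
Δv = v_e · ln(268,600/22,474.6) = 3180.0 × ln(11.95) = 3180.0 × 2.4808 ≈ 7889 m/s.

Δv ≈ 7890 m/s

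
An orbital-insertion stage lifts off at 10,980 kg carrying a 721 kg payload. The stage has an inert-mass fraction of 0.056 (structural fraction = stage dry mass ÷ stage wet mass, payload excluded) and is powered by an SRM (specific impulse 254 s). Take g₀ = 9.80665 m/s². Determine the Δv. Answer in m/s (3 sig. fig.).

Δv ≈ 5320 m/s

Stage wet mass = m₀ − payload = 10,980 − 721 = 10,259 kg.
Stage dry mass = ε × stage wet mass = 0.056 × 10,259 = 574.504 kg.
Burnout mass m_f = stage dry + payload = 574.504 + 721 = 1,295.504 kg.
v_e = Isp · g₀ = 254 × 9.80665 = 2490.9 m/s.
Rocket equation: Δv = v_e · ln(10,980/1,295.504) = 2490.9 × ln(8.475) = 2490.9 × 2.1372 ≈ 5323 m/s.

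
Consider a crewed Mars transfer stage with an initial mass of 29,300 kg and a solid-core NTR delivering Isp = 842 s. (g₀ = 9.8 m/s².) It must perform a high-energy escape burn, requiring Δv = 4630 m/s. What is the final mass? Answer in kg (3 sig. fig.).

final mass ≈ 16700 kg

v_e = Isp · g₀ = 842 × 9.8 = 8251.6 m/s.
Rocket equation: m₀/m_f = exp(Δv / v_e) = exp(4630 / 8251.6) = exp(0.5611) = 1.7526.
m_f = m₀ / 1.7526 = 29,300 / 1.7526 = 16,718 kg.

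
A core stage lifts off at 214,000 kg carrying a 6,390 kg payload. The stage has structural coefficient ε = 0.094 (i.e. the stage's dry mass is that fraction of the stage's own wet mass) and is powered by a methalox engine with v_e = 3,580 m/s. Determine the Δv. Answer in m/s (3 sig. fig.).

Stage wet mass = m₀ − payload = 214,000 − 6,390 = 207,610 kg.
Stage dry mass = ε × stage wet mass = 0.094 × 207,610 = 19,515.3 kg.
Burnout mass m_f = stage dry + payload = 19,515.3 + 6,390 = 25,905.3 kg.
From the ideal rocket equation, Δv = v_e · ln(214,000/25,905.3) = 3580.0 × ln(8.261) = 3580.0 × 2.1115 ≈ 7559 m/s.

Δv ≈ 7560 m/s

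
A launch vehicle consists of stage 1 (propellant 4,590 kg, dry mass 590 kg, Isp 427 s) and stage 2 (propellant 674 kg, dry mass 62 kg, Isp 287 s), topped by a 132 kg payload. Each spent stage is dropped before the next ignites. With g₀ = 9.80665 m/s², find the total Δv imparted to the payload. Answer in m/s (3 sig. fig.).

Ignition mass of stage 1 = 4,590+590 + 674+62 + 132 = 6,048 kg.
Stage 1: m₀ = 6,048 kg, m_f = 6,048 − 4,590 = 1,458 kg; Δv = 427×9.80665×ln(4.148) = 4187.4×1.4227 ≈ 5957 m/s.
Stage 2: m₀ = 868 kg, m_f = 868 − 674 = 194 kg; Δv = 287×9.80665×ln(4.474) = 2814.5×1.4983 ≈ 4217 m/s.
Total Δv = 5957 + 4217 = 10174 m/s.

Δv ≈ 10200 m/s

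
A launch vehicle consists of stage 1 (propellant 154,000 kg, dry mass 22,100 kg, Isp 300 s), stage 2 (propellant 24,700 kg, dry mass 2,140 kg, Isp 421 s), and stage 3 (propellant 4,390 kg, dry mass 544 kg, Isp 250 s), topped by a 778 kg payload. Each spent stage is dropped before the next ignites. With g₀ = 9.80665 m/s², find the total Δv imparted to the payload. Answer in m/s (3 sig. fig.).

Ignition mass of stage 1 = 154,000+22,100 + 24,700+2,140 + 4,390+544 + 778 = 208,652 kg.
Stage 1: m₀ = 208,652 kg, m_f = 208,652 − 154,000 = 54,652 kg; Δv = 300×9.80665×ln(3.818) = 2942.0×1.3397 ≈ 3941 m/s.
Stage 2: m₀ = 32,552 kg, m_f = 32,552 − 24,700 = 7,852 kg; Δv = 421×9.80665×ln(4.146) = 4128.6×1.4221 ≈ 5871 m/s.
Stage 3: m₀ = 5,712 kg, m_f = 5,712 − 4,390 = 1,322 kg; Δv = 250×9.80665×ln(4.321) = 2451.7×1.4634 ≈ 3588 m/s.
Total Δv = 3941 + 5871 + 3588 = 13400 m/s.

Δv ≈ 13400 m/s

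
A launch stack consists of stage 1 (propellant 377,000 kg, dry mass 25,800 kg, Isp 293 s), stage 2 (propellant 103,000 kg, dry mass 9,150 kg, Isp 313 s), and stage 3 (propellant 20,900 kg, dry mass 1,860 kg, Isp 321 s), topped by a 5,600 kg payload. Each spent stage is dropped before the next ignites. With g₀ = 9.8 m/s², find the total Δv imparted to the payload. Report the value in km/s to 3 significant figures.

Δv ≈ 11.7 km/s

Ignition mass of stage 1 = 377,000+25,800 + 103,000+9,150 + 20,900+1,860 + 5,600 = 543,310 kg.
Stage 1: m₀ = 543,310 kg, m_f = 543,310 − 377,000 = 166,310 kg; Δv = 293×9.8×ln(3.267) = 2871.4×1.1838 ≈ 3399 m/s.
Stage 2: m₀ = 140,510 kg, m_f = 140,510 − 103,000 = 37,510 kg; Δv = 313×9.8×ln(3.746) = 3067.4×1.3207 ≈ 4051 m/s.
Stage 3: m₀ = 28,360 kg, m_f = 28,360 − 20,900 = 7,460 kg; Δv = 321×9.8×ln(3.802) = 3145.8×1.3354 ≈ 4201 m/s.
Total Δv = 3399 + 4051 + 4201 = 11651 m/s.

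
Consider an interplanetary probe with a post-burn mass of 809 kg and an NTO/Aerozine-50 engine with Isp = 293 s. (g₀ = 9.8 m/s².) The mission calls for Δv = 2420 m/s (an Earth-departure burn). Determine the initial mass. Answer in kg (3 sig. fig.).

v_e = Isp · g₀ = 293 × 9.8 = 2871.4 m/s.
m₀/m_f = exp(Δv / v_e) = exp(2420 / 2871.4) = exp(0.8428) = 2.3228.
m₀ = m_f × 2.3228 = 809 × 2.3228 = 1,879.15 kg.

initial mass ≈ 1880 kg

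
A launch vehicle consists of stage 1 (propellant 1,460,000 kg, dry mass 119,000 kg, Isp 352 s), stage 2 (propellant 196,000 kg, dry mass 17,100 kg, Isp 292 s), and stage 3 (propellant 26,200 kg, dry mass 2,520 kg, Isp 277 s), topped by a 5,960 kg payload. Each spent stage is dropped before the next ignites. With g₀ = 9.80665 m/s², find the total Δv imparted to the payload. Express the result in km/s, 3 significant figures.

Δv ≈ 13.9 km/s

Ignition mass of stage 1 = 1,460,000+119,000 + 196,000+17,100 + 26,200+2,520 + 5,960 = 1,826,780 kg.
Stage 1: m₀ = 1,826,780 kg, m_f = 1,826,780 − 1,460,000 = 366,780 kg; Δv = 352×9.80665×ln(4.981) = 3451.9×1.6055 ≈ 5542 m/s.
Stage 2: m₀ = 247,780 kg, m_f = 247,780 − 196,000 = 51,780 kg; Δv = 292×9.80665×ln(4.785) = 2863.5×1.5655 ≈ 4483 m/s.
Stage 3: m₀ = 34,680 kg, m_f = 34,680 − 26,200 = 8,480 kg; Δv = 277×9.80665×ln(4.09) = 2716.4×1.4085 ≈ 3826 m/s.
Total Δv = 5542 + 4483 + 3826 = 13851 m/s.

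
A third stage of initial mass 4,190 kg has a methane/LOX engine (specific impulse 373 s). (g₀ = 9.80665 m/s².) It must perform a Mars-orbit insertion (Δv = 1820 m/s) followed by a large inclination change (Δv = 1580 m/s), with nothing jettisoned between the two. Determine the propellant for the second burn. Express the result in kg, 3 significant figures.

v_e = Isp · g₀ = 373 × 9.80665 = 3657.9 m/s.
After the first burn: m = 4190 × exp(−1820/3657.9) = 4190 × 0.60801 = 2,547.56 kg.
After the second burn: m = 2,547.56 × exp(−1580/3657.9) = 2,547.56 × 0.64925 = 1,654 kg.
Second-burn propellant = 2,547.56 − 1,654 = 893.56 kg.

propellant for the second burn ≈ 894 kg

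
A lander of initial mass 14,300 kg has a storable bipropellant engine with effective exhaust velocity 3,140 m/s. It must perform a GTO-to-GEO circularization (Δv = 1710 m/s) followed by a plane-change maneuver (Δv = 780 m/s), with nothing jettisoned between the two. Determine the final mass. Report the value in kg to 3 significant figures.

final mass ≈ 6470 kg

After the first burn: m = 14300 × exp(−1710/3140.0) = 14300 × 0.58008 = 8,295.14 kg.
After the second burn: m = 8,295.14 × exp(−780/3140.0) = 8,295.14 × 0.78004 = 6,470.54 kg.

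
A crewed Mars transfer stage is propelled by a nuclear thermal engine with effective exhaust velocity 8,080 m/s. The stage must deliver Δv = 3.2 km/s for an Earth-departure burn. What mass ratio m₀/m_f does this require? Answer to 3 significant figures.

mass ratio ≈ 1.49

m₀/m_f = exp(Δv / v_e) = exp(3200 / 8080.0) = exp(0.3960) = 1.4859.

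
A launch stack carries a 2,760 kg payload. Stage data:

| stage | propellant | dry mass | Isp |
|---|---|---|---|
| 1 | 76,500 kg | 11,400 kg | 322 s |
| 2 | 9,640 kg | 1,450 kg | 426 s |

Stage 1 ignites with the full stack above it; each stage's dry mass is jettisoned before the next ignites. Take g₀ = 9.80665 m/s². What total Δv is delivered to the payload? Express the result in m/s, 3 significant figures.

Ignition mass of stage 1 = 76,500+11,400 + 9,640+1,450 + 2,760 = 101,750 kg.
Stage 1: m₀ = 101,750 kg, m_f = 101,750 − 76,500 = 25,250 kg; Δv = 322×9.80665×ln(4.03) = 3157.7×1.3937 ≈ 4401 m/s.
Stage 2: m₀ = 13,850 kg, m_f = 13,850 − 9,640 = 4,210 kg; Δv = 426×9.80665×ln(3.29) = 4177.6×1.1908 ≈ 4975 m/s.
Total Δv = 4401 + 4975 = 9376 m/s.

Δv ≈ 9380 m/s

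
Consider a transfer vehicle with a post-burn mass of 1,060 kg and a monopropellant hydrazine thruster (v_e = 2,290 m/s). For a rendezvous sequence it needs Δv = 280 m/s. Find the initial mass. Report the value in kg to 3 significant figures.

Using Δv = v_e ln(m₀/m_f): m₀/m_f = exp(Δv / v_e) = exp(280 / 2290.0) = exp(0.1223) = 1.1301.
m₀ = m_f × 1.1301 = 1,060 × 1.1301 = 1,197.91 kg.

initial mass ≈ 1200 kg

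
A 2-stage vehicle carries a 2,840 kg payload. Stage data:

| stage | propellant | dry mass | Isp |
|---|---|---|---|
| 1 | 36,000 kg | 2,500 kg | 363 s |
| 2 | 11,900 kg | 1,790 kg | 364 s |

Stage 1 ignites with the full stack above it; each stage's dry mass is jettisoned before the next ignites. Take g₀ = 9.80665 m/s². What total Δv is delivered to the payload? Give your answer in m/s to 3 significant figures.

Δv ≈ 8320 m/s

Ignition mass of stage 1 = 36,000+2,500 + 11,900+1,790 + 2,840 = 55,030 kg.
Stage 1: m₀ = 55,030 kg, m_f = 55,030 − 36,000 = 19,030 kg; Δv = 363×9.80665×ln(2.892) = 3559.8×1.0619 ≈ 3780 m/s.
Stage 2: m₀ = 16,530 kg, m_f = 16,530 − 11,900 = 4,630 kg; Δv = 364×9.80665×ln(3.57) = 3569.6×1.2726 ≈ 4543 m/s.
Total Δv = 3780 + 4543 = 8323 m/s.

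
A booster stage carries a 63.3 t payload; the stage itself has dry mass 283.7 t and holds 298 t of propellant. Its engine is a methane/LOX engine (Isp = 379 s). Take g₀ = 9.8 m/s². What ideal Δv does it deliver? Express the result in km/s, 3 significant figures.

Δv ≈ 2.30 km/s

v_e = Isp · g₀ = 379 × 9.8 = 3714.2 m/s.
m₀ = payload + dry + propellant = 63.3 + 283.7 + 298 = 645 t.
m_f = payload + dry = 63.3 + 283.7 = 347 t.
Δv = v_e · ln(m₀/m_f) = 3714.2 × ln(1.859) = 3714.2 × 0.6199 ≈ 2302.5 m/s.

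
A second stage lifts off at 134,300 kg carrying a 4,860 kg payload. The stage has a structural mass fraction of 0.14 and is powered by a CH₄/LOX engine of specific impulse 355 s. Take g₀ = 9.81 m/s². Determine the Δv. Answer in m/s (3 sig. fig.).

Δv ≈ 6150 m/s

Stage wet mass = m₀ − payload = 134,300 − 4,860 = 129,440 kg.
Stage dry mass = ε × stage wet mass = 0.14 × 129,440 = 18,121.6 kg.
Burnout mass m_f = stage dry + payload = 18,121.6 + 4,860 = 22,981.6 kg.
v_e = Isp · g₀ = 355 × 9.81 = 3482.6 m/s.
Δv = v_e · ln(134,300/22,981.6) = 3482.6 × ln(5.844) = 3482.6 × 1.7654 ≈ 6148 m/s.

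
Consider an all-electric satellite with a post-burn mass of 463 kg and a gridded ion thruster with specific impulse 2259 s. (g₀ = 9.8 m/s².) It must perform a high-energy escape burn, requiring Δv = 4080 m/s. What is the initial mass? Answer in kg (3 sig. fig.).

initial mass ≈ 557 kg

v_e = Isp · g₀ = 2259 × 9.8 = 22138.2 m/s.
Rocket equation: m₀/m_f = exp(Δv / v_e) = exp(4080 / 22138.2) = exp(0.1843) = 1.2024.
m₀ = m_f × 1.2024 = 463 × 1.2024 = 556.711 kg.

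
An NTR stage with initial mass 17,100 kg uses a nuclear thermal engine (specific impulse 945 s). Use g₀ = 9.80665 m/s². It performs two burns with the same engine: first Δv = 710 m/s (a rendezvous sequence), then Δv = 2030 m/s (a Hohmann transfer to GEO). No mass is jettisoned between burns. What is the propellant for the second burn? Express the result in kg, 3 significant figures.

propellant for the second burn ≈ 3120 kg

v_e = Isp · g₀ = 945 × 9.80665 = 9267.3 m/s.
After the first burn: m = 17100 × exp(−710/9267.3) = 17100 × 0.92625 = 15,838.9 kg.
After the second burn: m = 15,838.9 × exp(−2030/9267.3) = 15,838.9 × 0.80328 = 12,723.1 kg.
Second-burn propellant = 15,838.9 − 12,723.1 = 3,115.8 kg.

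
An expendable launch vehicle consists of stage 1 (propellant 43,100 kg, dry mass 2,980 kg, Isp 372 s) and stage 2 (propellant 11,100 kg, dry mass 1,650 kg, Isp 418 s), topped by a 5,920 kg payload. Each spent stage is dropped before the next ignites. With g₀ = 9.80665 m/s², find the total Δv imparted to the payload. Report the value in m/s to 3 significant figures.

Δv ≈ 7700 m/s

Ignition mass of stage 1 = 43,100+2,980 + 11,100+1,650 + 5,920 = 64,750 kg.
Stage 1: m₀ = 64,750 kg, m_f = 64,750 − 43,100 = 21,650 kg; Δv = 372×9.80665×ln(2.991) = 3648.1×1.0955 ≈ 3997 m/s.
Stage 2: m₀ = 18,670 kg, m_f = 18,670 − 11,100 = 7,570 kg; Δv = 418×9.80665×ln(2.466) = 4099.2×0.9027 ≈ 3700 m/s.
Total Δv = 3997 + 3700 = 7697 m/s.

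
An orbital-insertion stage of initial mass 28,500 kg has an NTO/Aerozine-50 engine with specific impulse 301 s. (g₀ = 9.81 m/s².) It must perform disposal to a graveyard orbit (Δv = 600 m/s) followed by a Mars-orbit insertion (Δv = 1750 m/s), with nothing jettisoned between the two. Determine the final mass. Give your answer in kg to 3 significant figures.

v_e = Isp · g₀ = 301 × 9.81 = 2952.8 m/s.
After the first burn: m = 28500 × exp(−600/2952.8) = 28500 × 0.81612 = 23,259.4 kg.
After the second burn: m = 23,259.4 × exp(−1750/2952.8) = 23,259.4 × 0.55286 = 12,859.2 kg.

final mass ≈ 12900 kg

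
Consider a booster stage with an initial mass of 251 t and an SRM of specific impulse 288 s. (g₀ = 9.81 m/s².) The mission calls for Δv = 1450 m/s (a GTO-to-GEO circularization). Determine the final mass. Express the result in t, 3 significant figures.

final mass ≈ 150 t

v_e = Isp · g₀ = 288 × 9.81 = 2825.3 m/s.
Rocket equation: m₀/m_f = exp(Δv / v_e) = exp(1450 / 2825.3) = exp(0.5132) = 1.6707.
m_f = m₀ / 1.6707 = 251 / 1.6707 = 150.236 t.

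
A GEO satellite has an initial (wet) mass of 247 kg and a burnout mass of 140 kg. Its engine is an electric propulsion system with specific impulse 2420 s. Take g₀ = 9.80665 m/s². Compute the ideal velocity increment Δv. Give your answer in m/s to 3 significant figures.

v_e = Isp · g₀ = 2420 × 9.80665 = 23732.1 m/s.
Δv = v_e · ln(m₀/m_f) = 23732.1 × ln(1.764) = 23732.1 × 0.5677 ≈ 13473.8 m/s.

Δv ≈ 13500 m/s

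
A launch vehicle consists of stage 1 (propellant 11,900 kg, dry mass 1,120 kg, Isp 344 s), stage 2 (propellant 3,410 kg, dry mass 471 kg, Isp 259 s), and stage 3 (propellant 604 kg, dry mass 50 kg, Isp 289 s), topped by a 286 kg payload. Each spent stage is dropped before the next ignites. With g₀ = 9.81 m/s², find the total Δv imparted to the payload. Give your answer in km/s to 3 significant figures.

Ignition mass of stage 1 = 11,900+1,120 + 3,410+471 + 604+50 + 286 = 17,841 kg.
Stage 1: m₀ = 17,841 kg, m_f = 17,841 − 11,900 = 5,941 kg; Δv = 344×9.81×ln(3.003) = 3374.6×1.0996 ≈ 3711 m/s.
Stage 2: m₀ = 4,821 kg, m_f = 4,821 − 3,410 = 1,411 kg; Δv = 259×9.81×ln(3.417) = 2540.8×1.2287 ≈ 3122 m/s.
Stage 3: m₀ = 940 kg, m_f = 940 − 604 = 336 kg; Δv = 289×9.81×ln(2.798) = 2835.1×1.0288 ≈ 2917 m/s.
Total Δv = 3711 + 3122 + 2917 = 9750 m/s.

Δv ≈ 9.75 km/s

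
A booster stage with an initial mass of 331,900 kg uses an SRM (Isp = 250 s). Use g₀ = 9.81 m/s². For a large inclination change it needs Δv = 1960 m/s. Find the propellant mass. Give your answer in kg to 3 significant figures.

propellant mass ≈ 183000 kg

v_e = Isp · g₀ = 250 × 9.81 = 2452.5 m/s.
By the Tsiolkovsky rocket equation, m₀/m_f = exp(Δv / v_e) = exp(1960 / 2452.5) = exp(0.7992) = 2.2237.
m_f = 331,900 / 2.2237 = 149,256 kg, so propellant = m₀ − m_f = 331,900 − 149,256 = 182,644 kg.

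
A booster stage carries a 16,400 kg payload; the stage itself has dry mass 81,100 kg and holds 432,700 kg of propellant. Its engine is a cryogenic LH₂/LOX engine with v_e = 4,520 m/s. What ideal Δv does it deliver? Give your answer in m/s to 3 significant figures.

Δv ≈ 7650 m/s

m₀ = payload + dry + propellant = 16,400 + 81,100 + 432,700 = 530,200 kg.
m_f = payload + dry = 16,400 + 81,100 = 97,500 kg.
From the ideal rocket equation, Δv = v_e · ln(m₀/m_f) = 4520.0 × ln(5.438) = 4520.0 × 1.6934 ≈ 7654.2 m/s.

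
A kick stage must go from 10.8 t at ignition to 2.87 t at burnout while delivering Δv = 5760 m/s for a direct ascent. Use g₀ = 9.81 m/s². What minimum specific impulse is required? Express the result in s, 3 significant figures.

Isp ≈ 443 s

ln(m₀/m_f) = ln(10800/2870) = ln(3.763) = 1.3252.
v_e = Δv / ln(m₀/m_f) = 5760 / 1.3252 = 4346.4 m/s.
Isp = v_e / g₀ = 4346.4 / 9.81 = 443.1 s.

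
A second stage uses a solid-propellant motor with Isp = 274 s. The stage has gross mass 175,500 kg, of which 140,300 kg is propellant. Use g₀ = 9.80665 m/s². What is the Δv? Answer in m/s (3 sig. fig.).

v_e = Isp · g₀ = 274 × 9.80665 = 2687.0 m/s.
m_f = m₀ − m_prop = 175,500 − 140,300 = 35,200 kg.
From the ideal rocket equation, Δv = v_e · ln(m₀/m_f) = 2687.0 × ln(4.986) = 2687.0 × 1.6066 ≈ 4317.0 m/s.

Δv ≈ 4320 m/s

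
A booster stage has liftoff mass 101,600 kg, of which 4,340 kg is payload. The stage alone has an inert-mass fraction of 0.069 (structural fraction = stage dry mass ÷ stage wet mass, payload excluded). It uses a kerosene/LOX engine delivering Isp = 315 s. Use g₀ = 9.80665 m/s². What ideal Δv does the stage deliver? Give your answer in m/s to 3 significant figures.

Δv ≈ 6850 m/s

Stage wet mass = m₀ − payload = 101,600 − 4,340 = 97,260 kg.
Stage dry mass = ε × stage wet mass = 0.069 × 97,260 = 6,710.94 kg.
Burnout mass m_f = stage dry + payload = 6,710.94 + 4,340 = 11,050.94 kg.
v_e = Isp · g₀ = 315 × 9.80665 = 3089.1 m/s.
Rocket equation: Δv = v_e · ln(101,600/11,050.94) = 3089.1 × ln(9.194) = 3089.1 × 2.2185 ≈ 6853 m/s.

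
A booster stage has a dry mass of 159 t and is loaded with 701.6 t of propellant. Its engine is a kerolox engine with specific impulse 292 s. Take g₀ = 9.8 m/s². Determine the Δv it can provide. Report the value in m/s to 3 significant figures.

v_e = Isp · g₀ = 292 × 9.8 = 2861.6 m/s.
m₀ = m_dry + m_prop = 159 + 701.6 = 860.6 t.
Using Δv = v_e ln(m₀/m_f): Δv = v_e · ln(m₀/m_f) = 2861.6 × ln(5.413) = 2861.6 × 1.6887 ≈ 4832.5 m/s.

Δv ≈ 4830 m/s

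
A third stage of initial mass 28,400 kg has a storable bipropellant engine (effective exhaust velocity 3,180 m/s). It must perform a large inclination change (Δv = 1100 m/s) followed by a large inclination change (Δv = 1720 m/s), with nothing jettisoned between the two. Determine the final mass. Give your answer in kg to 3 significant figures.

After the first burn: m = 28400 × exp(−1100/3180.0) = 28400 × 0.70757 = 20,095 kg.
After the second burn: m = 20,095 × exp(−1720/3180.0) = 20,095 × 0.58224 = 11,700.1 kg.

final mass ≈ 11700 kg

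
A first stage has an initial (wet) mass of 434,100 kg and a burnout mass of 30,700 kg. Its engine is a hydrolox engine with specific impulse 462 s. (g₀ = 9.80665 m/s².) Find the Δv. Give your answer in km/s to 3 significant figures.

v_e = Isp · g₀ = 462 × 9.80665 = 4530.7 m/s.
Δv = v_e · ln(m₀/m_f) = 4530.7 × ln(14.14) = 4530.7 × 2.6490 ≈ 12001.8 m/s.

Δv ≈ 12.0 km/s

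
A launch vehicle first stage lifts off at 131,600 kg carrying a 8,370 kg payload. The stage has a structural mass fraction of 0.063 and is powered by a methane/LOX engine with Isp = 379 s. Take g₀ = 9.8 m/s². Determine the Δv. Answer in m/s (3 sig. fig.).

Δv ≈ 7800 m/s

Stage wet mass = m₀ − payload = 131,600 − 8,370 = 123,230 kg.
Stage dry mass = ε × stage wet mass = 0.063 × 123,230 = 7,763.49 kg.
Burnout mass m_f = stage dry + payload = 7,763.49 + 8,370 = 16,133.49 kg.
v_e = Isp · g₀ = 379 × 9.8 = 3714.2 m/s.
Rocket equation: Δv = v_e · ln(131,600/16,133.49) = 3714.2 × ln(8.157) = 3714.2 × 2.0989 ≈ 7796 m/s.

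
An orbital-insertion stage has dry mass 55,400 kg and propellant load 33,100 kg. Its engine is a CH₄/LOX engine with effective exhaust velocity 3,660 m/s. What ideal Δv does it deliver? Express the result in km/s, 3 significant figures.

m₀ = m_dry + m_prop = 55,400 + 33,100 = 88,500 kg.
From the ideal rocket equation, Δv = v_e · ln(m₀/m_f) = 3660.0 × ln(1.597) = 3660.0 × 0.4684 ≈ 1714.4 m/s.

Δv ≈ 1.71 km/s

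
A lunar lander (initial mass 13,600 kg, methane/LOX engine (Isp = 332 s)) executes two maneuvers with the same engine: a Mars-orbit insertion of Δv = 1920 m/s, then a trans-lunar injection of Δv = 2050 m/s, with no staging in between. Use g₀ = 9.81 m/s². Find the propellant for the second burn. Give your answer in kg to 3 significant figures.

propellant for the second burn ≈ 3520 kg

v_e = Isp · g₀ = 332 × 9.81 = 3256.9 m/s.
After the first burn: m = 13600 × exp(−1920/3256.9) = 13600 × 0.55460 = 7,542.56 kg.
After the second burn: m = 7,542.56 × exp(−2050/3256.9) = 7,542.56 × 0.53290 = 4,019.43 kg.
Second-burn propellant = 7,542.56 − 4,019.43 = 3,523.13 kg.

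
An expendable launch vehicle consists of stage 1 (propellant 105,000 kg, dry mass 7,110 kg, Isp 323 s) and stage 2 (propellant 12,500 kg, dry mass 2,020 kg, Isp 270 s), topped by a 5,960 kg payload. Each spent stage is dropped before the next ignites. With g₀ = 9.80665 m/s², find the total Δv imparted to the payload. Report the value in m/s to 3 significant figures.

Ignition mass of stage 1 = 105,000+7,110 + 12,500+2,020 + 5,960 = 132,590 kg.
Stage 1: m₀ = 132,590 kg, m_f = 132,590 − 105,000 = 27,590 kg; Δv = 323×9.80665×ln(4.806) = 3167.5×1.5698 ≈ 4972 m/s.
Stage 2: m₀ = 20,480 kg, m_f = 20,480 − 12,500 = 7,980 kg; Δv = 270×9.80665×ln(2.566) = 2647.8×0.9425 ≈ 2496 m/s.
Total Δv = 4972 + 2496 = 7468 m/s.

Δv ≈ 7470 m/s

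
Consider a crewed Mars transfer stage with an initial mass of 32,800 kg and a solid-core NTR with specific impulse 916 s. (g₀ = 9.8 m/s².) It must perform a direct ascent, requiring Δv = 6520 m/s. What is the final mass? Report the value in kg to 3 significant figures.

final mass ≈ 15900 kg

v_e = Isp · g₀ = 916 × 9.8 = 8976.8 m/s.
m₀/m_f = exp(Δv / v_e) = exp(6520 / 8976.8) = exp(0.7263) = 2.0675.
m_f = m₀ / 2.0675 = 32,800 / 2.0675 = 15,864.6 kg.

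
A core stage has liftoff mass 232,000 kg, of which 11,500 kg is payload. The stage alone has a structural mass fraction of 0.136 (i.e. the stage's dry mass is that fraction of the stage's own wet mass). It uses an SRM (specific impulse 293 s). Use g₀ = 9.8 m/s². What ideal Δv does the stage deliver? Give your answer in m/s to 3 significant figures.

Δv ≈ 4940 m/s

Stage wet mass = m₀ − payload = 232,000 − 11,500 = 220,500 kg.
Stage dry mass = ε × stage wet mass = 0.136 × 220,500 = 29,988 kg.
Burnout mass m_f = stage dry + payload = 29,988 + 11,500 = 41,488 kg.
v_e = Isp · g₀ = 293 × 9.8 = 2871.4 m/s.
Δv = v_e · ln(232,000/41,488) = 2871.4 × ln(5.592) = 2871.4 × 1.7213 ≈ 4943 m/s.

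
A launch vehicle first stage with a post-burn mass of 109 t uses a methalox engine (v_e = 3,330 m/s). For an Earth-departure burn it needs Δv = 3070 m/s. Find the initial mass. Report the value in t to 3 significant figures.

Using Δv = v_e ln(m₀/m_f): m₀/m_f = exp(Δv / v_e) = exp(3070 / 3330.0) = exp(0.9219) = 2.5141.
m₀ = m_f × 2.5141 = 109 × 2.5141 = 274.037 t.

initial mass ≈ 274 t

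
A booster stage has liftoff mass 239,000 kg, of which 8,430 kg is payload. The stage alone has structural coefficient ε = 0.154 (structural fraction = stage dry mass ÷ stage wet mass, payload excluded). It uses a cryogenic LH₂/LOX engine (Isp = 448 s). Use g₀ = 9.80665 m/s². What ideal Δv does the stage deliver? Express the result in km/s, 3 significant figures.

Stage wet mass = m₀ − payload = 239,000 − 8,430 = 230,570 kg.
Stage dry mass = ε × stage wet mass = 0.154 × 230,570 = 35,507.8 kg.
Burnout mass m_f = stage dry + payload = 35,507.8 + 8,430 = 43,937.8 kg.
v_e = Isp · g₀ = 448 × 9.80665 = 4393.4 m/s.
Δv = v_e · ln(239,000/43,937.8) = 4393.4 × ln(5.44) = 4393.4 × 1.6937 ≈ 7441 m/s.

Δv ≈ 7.44 km/s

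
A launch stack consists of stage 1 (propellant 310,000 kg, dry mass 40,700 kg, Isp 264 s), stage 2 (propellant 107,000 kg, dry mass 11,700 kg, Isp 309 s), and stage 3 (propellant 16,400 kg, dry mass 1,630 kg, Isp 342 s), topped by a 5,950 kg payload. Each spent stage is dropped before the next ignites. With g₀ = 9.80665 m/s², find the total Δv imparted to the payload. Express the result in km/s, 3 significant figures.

Ignition mass of stage 1 = 310,000+40,700 + 107,000+11,700 + 16,400+1,630 + 5,950 = 493,380 kg.
Stage 1: m₀ = 493,380 kg, m_f = 493,380 − 310,000 = 183,380 kg; Δv = 264×9.80665×ln(2.69) = 2589.0×0.9897 ≈ 2562 m/s.
Stage 2: m₀ = 142,680 kg, m_f = 142,680 − 107,000 = 35,680 kg; Δv = 309×9.80665×ln(3.999) = 3030.3×1.3860 ≈ 4200 m/s.
Stage 3: m₀ = 23,980 kg, m_f = 23,980 − 16,400 = 7,580 kg; Δv = 342×9.80665×ln(3.164) = 3353.9×1.1517 ≈ 3863 m/s.
Total Δv = 2562 + 4200 + 3863 = 10625 m/s.

Δv ≈ 10.6 km/s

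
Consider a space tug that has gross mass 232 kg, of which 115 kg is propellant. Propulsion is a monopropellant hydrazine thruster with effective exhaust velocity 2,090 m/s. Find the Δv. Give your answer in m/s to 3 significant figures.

m_f = m₀ − m_prop = 232 − 115 = 117 kg.
Δv = v_e · ln(m₀/m_f) = 2090.0 × ln(1.983) = 2090.0 × 0.6846 ≈ 1430.7 m/s.

Δv ≈ 1430 m/s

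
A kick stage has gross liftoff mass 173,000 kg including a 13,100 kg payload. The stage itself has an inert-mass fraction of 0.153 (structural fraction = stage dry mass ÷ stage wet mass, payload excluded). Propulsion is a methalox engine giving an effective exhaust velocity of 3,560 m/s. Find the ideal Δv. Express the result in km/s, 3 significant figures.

Δv ≈ 5.44 km/s

Stage wet mass = m₀ − payload = 173,000 − 13,100 = 159,900 kg.
Stage dry mass = ε × stage wet mass = 0.153 × 159,900 = 24,464.7 kg.
Burnout mass m_f = stage dry + payload = 24,464.7 + 13,100 = 37,564.7 kg.
Using Δv = v_e ln(m₀/m_f): Δv = v_e · ln(173,000/37,564.7) = 3560.0 × ln(4.605) = 3560.0 × 1.5272 ≈ 5437 m/s.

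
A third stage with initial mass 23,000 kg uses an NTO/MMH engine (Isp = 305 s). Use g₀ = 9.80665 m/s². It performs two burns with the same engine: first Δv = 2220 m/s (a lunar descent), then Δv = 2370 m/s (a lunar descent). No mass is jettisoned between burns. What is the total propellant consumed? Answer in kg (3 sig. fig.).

v_e = Isp · g₀ = 305 × 9.80665 = 2991.0 m/s.
After the first burn: m = 23000 × exp(−2220/2991.0) = 23000 × 0.47606 = 10,949.4 kg.
After the second burn: m = 10,949.4 × exp(−2370/2991.0) = 10,949.4 × 0.45277 = 4,957.56 kg.
Total propellant = m₀ − m_final = 23000 − 4,957.56 = 18,042.44 kg.

total propellant consumed ≈ 18000 kg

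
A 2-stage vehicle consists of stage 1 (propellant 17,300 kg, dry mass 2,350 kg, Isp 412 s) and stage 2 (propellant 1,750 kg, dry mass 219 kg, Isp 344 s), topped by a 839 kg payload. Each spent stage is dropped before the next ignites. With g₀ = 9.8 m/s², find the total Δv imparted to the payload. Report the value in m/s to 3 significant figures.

Δv ≈ 9230 m/s

Ignition mass of stage 1 = 17,300+2,350 + 1,750+219 + 839 = 22,458 kg.
Stage 1: m₀ = 22,458 kg, m_f = 22,458 − 17,300 = 5,158 kg; Δv = 412×9.8×ln(4.354) = 4037.6×1.4711 ≈ 5940 m/s.
Stage 2: m₀ = 2,808 kg, m_f = 2,808 − 1,750 = 1,058 kg; Δv = 344×9.8×ln(2.654) = 3371.2×0.9761 ≈ 3291 m/s.
Total Δv = 5940 + 3291 = 9231 m/s.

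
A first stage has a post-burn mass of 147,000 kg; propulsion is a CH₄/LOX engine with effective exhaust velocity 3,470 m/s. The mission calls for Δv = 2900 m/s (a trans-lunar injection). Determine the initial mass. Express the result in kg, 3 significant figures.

initial mass ≈ 339000 kg

m₀/m_f = exp(Δv / v_e) = exp(2900 / 3470.0) = exp(0.8357) = 2.3065.
m₀ = m_f × 2.3065 = 147,000 × 2.3065 = 339,056 kg.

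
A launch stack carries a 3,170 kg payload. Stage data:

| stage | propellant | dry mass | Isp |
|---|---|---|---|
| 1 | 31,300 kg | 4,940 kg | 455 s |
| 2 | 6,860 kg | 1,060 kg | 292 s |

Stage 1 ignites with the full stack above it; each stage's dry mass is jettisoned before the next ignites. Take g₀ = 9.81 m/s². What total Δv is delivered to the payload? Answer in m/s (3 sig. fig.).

Ignition mass of stage 1 = 31,300+4,940 + 6,860+1,060 + 3,170 = 47,330 kg.
Stage 1: m₀ = 47,330 kg, m_f = 47,330 − 31,300 = 16,030 kg; Δv = 455×9.81×ln(2.953) = 4463.6×1.0827 ≈ 4833 m/s.
Stage 2: m₀ = 11,090 kg, m_f = 11,090 − 6,860 = 4,230 kg; Δv = 292×9.81×ln(2.622) = 2864.5×0.9638 ≈ 2761 m/s.
Total Δv = 4833 + 2761 = 7594 m/s.

Δv ≈ 7590 m/s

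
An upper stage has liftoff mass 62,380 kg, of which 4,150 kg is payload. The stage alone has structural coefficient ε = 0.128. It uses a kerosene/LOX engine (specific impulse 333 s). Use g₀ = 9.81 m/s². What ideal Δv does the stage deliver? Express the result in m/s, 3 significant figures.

Stage wet mass = m₀ − payload = 62,380 − 4,150 = 58,230 kg.
Stage dry mass = ε × stage wet mass = 0.128 × 58,230 = 7,453.44 kg.
Burnout mass m_f = stage dry + payload = 7,453.44 + 4,150 = 11,603.44 kg.
v_e = Isp · g₀ = 333 × 9.81 = 3266.7 m/s.
From the ideal rocket equation, Δv = v_e · ln(62,380/11,603.44) = 3266.7 × ln(5.376) = 3266.7 × 1.6819 ≈ 5494 m/s.

Δv ≈ 5490 m/s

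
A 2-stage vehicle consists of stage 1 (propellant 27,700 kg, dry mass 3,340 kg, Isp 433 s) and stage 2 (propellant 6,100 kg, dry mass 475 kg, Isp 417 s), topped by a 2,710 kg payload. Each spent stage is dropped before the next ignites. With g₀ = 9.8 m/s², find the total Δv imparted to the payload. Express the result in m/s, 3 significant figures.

Ignition mass of stage 1 = 27,700+3,340 + 6,100+475 + 2,710 = 40,325 kg.
Stage 1: m₀ = 40,325 kg, m_f = 40,325 − 27,700 = 12,625 kg; Δv = 433×9.8×ln(3.194) = 4243.4×1.1613 ≈ 4928 m/s.
Stage 2: m₀ = 9,285 kg, m_f = 9,285 − 6,100 = 3,185 kg; Δv = 417×9.8×ln(2.915) = 4086.6×1.0699 ≈ 4372 m/s.
Total Δv = 4928 + 4372 = 9300 m/s.

Δv ≈ 9300 m/s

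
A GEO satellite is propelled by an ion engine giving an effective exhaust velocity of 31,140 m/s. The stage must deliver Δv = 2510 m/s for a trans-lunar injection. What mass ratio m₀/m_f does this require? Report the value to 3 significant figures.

By the Tsiolkovsky rocket equation, m₀/m_f = exp(Δv / v_e) = exp(2510 / 31140.0) = exp(0.0806) = 1.0839.

mass ratio ≈ 1.08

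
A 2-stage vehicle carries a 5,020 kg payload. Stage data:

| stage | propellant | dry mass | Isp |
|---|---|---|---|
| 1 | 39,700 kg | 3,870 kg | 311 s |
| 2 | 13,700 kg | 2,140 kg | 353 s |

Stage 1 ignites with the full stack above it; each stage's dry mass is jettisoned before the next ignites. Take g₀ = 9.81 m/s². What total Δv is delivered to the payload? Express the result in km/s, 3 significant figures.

Ignition mass of stage 1 = 39,700+3,870 + 13,700+2,140 + 5,020 = 64,430 kg.
Stage 1: m₀ = 64,430 kg, m_f = 64,430 − 39,700 = 24,730 kg; Δv = 311×9.81×ln(2.605) = 3050.9×0.9576 ≈ 2921 m/s.
Stage 2: m₀ = 20,860 kg, m_f = 20,860 − 13,700 = 7,160 kg; Δv = 353×9.81×ln(2.913) = 3462.9×1.0693 ≈ 3703 m/s.
Total Δv = 2921 + 3703 = 6624 m/s.

Δv ≈ 6.62 km/s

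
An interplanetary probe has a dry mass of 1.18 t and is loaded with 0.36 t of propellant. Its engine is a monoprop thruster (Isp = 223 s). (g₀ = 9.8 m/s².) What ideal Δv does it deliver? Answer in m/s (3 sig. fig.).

v_e = Isp · g₀ = 223 × 9.8 = 2185.4 m/s.
m₀ = m_dry + m_prop = 1.18 + 0.36 = 1.54 t.
Using Δv = v_e ln(m₀/m_f): Δv = v_e · ln(m₀/m_f) = 2185.4 × ln(1.305) = 2185.4 × 0.2663 ≈ 581.9 m/s.

Δv ≈ 582 m/s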